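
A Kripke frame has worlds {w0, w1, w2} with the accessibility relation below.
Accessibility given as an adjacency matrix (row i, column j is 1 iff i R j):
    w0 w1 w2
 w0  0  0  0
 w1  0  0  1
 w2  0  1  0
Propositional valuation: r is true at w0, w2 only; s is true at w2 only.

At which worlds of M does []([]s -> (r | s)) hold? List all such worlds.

w0, w1

Let φ = []([]s -> (r | s)). Evaluate φ at each world:
  w0 (successors ∅): φ is true.
  w1 (successors {w2}): φ is true.
  w2 (successors {w1}): φ is false.
For instance, at w1:
  At w1: []([]s -> (r | s)) requires []s -> (r | s) at every successor {w2}.
      At w2: []s is false, r | s is true, so []s -> (r | s) is true.
  So []([]s -> (r | s)) is true at w1.
Satisfying worlds: {w0, w1}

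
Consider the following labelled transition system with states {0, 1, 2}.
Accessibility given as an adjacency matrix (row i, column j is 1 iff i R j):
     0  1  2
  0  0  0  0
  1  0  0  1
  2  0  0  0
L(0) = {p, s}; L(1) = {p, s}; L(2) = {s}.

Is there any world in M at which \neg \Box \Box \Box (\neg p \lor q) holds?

Recall that \Box ψ holds at a world iff ψ holds at every accessible world, and \Diamond ψ holds iff ψ holds at some accessible world.
Let φ = \neg \Box \Box \Box (\neg p \lor q). Evaluate φ at each world:
  0 (successors ∅): φ is false.
  1 (successors {2}): φ is false.
  2 (successors ∅): φ is false.
For instance, at 1:
  At 1: \Box \Box \Box (\neg p \lor q) is true, so \neg \Box \Box \Box (\neg p \lor q) is false.
    At 1: \Box \Box \Box (\neg p \lor q) requires \Box \Box (\neg p \lor q) at every successor {2}.
      At 2: \Box \Box (\neg p \lor q) is true.
    So \Box \Box \Box (\neg p \lor q) is true at 1.

No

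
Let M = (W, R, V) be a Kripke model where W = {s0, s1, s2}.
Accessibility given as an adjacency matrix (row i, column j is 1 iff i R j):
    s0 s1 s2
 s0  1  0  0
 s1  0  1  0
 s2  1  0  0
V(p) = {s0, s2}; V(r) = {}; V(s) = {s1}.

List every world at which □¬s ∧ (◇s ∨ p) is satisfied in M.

Let φ = □¬s ∧ (◇s ∨ p). Evaluate φ at each world:
  s0 (successors {s0}): φ is true.
  s1 (successors {s1}): φ is false.
  s2 (successors {s0}): φ is true.
For instance, at s0:
  At s0: □¬s is true, ◇s ∨ p is true, so □¬s ∧ (◇s ∨ p) is true.
    At s0: □¬s requires ¬s at every successor {s0}.
      At s0: ¬s is true.
    So □¬s is true at s0.
    At s0: ◇s is false, p is true, so ◇s ∨ p is true.
      At s0: ◇s requires s at some successor in {s0}.
        At s0: s is false.
      So ◇s is false at s0.
Satisfying worlds: {s0, s2}

s0, s2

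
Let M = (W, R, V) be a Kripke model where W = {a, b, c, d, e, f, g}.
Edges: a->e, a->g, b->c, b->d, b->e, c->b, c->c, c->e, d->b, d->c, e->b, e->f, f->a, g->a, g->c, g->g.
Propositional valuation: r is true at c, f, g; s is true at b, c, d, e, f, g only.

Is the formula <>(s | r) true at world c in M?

At c: <>(s | r) requires s | r at some successor in {b, c, e}.
  s | r holds at b, so <>(s | r) is true at c.

Yes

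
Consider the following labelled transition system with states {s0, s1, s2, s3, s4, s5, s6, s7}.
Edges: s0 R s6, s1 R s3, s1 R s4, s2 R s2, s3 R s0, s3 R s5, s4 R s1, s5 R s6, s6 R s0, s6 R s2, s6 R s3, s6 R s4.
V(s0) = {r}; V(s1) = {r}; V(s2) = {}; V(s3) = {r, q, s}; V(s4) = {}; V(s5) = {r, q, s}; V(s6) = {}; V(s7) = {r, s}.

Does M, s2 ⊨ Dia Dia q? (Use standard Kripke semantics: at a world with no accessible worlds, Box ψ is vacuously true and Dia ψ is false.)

No

At s2: Dia Dia q requires Dia q at some successor in {s2}.
  At s2: Dia q is false.
So Dia Dia q is false at s2.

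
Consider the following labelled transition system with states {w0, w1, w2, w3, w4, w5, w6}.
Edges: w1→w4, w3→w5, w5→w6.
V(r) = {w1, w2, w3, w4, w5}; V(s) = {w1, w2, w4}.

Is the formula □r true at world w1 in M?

Recall that □ψ holds at a world iff ψ holds at every accessible world, and ◇ψ holds iff ψ holds at some accessible world.
At w1: □r requires r at every successor {w4}.
  At w4: r is true.
So □r is true at w1.

Yes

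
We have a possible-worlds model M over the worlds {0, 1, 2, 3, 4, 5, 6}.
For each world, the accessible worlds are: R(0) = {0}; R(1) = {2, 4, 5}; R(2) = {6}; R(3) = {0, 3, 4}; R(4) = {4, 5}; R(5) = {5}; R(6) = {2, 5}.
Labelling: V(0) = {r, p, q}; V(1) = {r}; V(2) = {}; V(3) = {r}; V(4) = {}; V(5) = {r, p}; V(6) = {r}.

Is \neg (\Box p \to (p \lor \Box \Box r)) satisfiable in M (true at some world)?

No

Recall that \Box ψ holds at a world iff ψ holds at every accessible world, and \Diamond ψ holds iff ψ holds at some accessible world.
Let φ = \neg (\Box p \to (p \lor \Box \Box r)). Evaluate φ at each world:
  0 (successors {0}): φ is false.
  1 (successors {2, 4, 5}): φ is false.
  2 (successors {6}): φ is false.
  3 (successors {0, 3, 4}): φ is false.
  4 (successors {4, 5}): φ is false.
  5 (successors {5}): φ is false.
  6 (successors {2, 5}): φ is false.
For instance, at 2:
  At 2: \Box p \to (p \lor \Box \Box r) is true, so \neg (\Box p \to (p \lor \Box \Box r)) is false.
    At 2: \Box p is false, p \lor \Box \Box r is false, so \Box p \to (p \lor \Box \Box r) is true.
      At 2: \Box p requires p at every successor {6}.
        p fails at 6, so \Box p is false at 2.
      At 2: p is false, \Box \Box r is false, so p \lor \Box \Box r is false.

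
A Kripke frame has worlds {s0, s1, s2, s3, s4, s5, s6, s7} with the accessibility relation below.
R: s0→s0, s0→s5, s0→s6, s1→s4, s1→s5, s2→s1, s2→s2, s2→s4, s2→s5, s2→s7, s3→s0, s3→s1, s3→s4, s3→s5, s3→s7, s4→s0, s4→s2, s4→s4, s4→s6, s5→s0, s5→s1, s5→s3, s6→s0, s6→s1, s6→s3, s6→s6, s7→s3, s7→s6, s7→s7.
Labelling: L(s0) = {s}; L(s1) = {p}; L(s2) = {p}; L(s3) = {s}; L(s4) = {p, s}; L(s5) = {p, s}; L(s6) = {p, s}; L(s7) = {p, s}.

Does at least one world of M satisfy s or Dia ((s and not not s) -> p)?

Let φ = s or Dia ((s and not not s) -> p). Evaluate φ at each world:
  s0 (successors {s0, s5, s6}): φ is true.
  s1 (successors {s4, s5}): φ is true.
  s2 (successors {s1, s2, s4, s5, s7}): φ is true.
  s3 (successors {s0, s1, s4, s5, s7}): φ is true.
  s4 (successors {s0, s2, s4, s6}): φ is true.
  s5 (successors {s0, s1, s3}): φ is true.
  s6 (successors {s0, s1, s3, s6}): φ is true.
  s7 (successors {s3, s6, s7}): φ is true.
Detail at s0 (witness):
  At s0: s is true, Dia ((s and not not s) -> p) is true, so s or Dia ((s and not not s) -> p) is true.
    At s0: Dia ((s and not not s) -> p) requires (s and not not s) -> p at some successor in {s0, s5, s6}.
      (s and not not s) -> p holds at s5, so Dia ((s and not not s) -> p) is true at s0.

Yes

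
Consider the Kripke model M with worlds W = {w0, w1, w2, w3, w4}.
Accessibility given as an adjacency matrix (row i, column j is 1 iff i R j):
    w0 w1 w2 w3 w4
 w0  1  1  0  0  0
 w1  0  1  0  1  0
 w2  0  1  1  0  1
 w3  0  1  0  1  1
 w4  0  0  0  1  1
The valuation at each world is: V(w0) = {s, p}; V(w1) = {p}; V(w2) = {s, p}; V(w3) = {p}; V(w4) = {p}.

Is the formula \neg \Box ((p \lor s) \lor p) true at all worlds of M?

No

Recall that \Box ψ holds at a world iff ψ holds at every accessible world, and \Diamond ψ holds iff ψ holds at some accessible world.
Let φ = \neg \Box ((p \lor s) \lor p). Evaluate φ at each world:
  w0 (successors {w0, w1}): φ is false.
  w1 (successors {w1, w3}): φ is false.
  w2 (successors {w1, w2, w4}): φ is false.
  w3 (successors {w1, w3, w4}): φ is false.
  w4 (successors {w3, w4}): φ is false.
Detail at w0 (counterexample):
  At w0: \Box ((p \lor s) \lor p) is true, so \neg \Box ((p \lor s) \lor p) is false.
    At w0: \Box ((p \lor s) \lor p) requires (p \lor s) \lor p at every successor {w0, w1}.
      At w0: (p \lor s) \lor p is true.
      At w1: (p \lor s) \lor p is true.
    So \Box ((p \lor s) \lor p) is true at w0.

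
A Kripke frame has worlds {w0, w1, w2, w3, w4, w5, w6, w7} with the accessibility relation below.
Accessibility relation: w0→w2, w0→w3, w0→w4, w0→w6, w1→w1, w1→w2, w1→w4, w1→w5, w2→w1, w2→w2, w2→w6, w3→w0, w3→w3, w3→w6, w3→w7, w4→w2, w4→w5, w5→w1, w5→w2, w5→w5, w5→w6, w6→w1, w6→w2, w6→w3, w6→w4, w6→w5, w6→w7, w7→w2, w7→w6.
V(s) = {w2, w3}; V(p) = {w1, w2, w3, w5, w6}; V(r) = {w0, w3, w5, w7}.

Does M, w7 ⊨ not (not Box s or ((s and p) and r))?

No

At w7: not Box s or ((s and p) and r) is true, so not (not Box s or ((s and p) and r)) is false.
  At w7: not Box s is true, (s and p) and r is false, so not Box s or ((s and p) and r) is true.
    At w7: Box s is false, so not Box s is true.
      At w7: Box s requires s at every successor {w2, w6}.
        s fails at w6, so Box s is false at w7.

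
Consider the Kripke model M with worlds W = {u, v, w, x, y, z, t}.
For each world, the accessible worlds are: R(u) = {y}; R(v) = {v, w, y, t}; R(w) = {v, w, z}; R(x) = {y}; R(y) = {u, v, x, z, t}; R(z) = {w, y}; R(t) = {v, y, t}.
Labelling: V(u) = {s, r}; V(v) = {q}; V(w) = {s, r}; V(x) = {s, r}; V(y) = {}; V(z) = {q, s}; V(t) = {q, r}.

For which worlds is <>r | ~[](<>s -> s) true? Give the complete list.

Let φ = <>r | ~[](<>s -> s). Evaluate φ at each world:
  u (successors {y}): φ is true.
  v (successors {v, w, y, t}): φ is true.
  w (successors {v, w, z}): φ is true.
  x (successors {y}): φ is true.
  y (successors {u, v, x, z, t}): φ is true.
  z (successors {w, y}): φ is true.
  t (successors {v, y, t}): φ is true.
For instance, at w:
  At w: <>r is true, ~[](<>s -> s) is true, so <>r | ~[](<>s -> s) is true.
    At w: <>r requires r at some successor in {v, w, z}.
      r holds at w, so <>r is true at w.
    At w: [](<>s -> s) is false, so ~[](<>s -> s) is true.
      At w: [](<>s -> s) requires <>s -> s at every successor {v, w, z}.
        <>s -> s fails at v, so [](<>s -> s) is false at w.
Satisfying worlds: {u, v, w, x, y, z, t}

u, v, w, x, y, z, t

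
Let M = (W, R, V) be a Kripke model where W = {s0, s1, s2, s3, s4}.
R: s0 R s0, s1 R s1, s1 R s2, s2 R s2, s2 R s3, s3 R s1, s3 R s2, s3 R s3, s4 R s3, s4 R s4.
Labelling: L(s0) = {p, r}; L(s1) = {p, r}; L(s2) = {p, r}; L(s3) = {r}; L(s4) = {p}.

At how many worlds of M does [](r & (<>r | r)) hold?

Let φ = [](r & (<>r | r)). Evaluate φ at each world:
  s0 (successors {s0}): φ is true.
  s1 (successors {s1, s2}): φ is true.
  s2 (successors {s2, s3}): φ is true.
  s3 (successors {s1, s2, s3}): φ is true.
  s4 (successors {s3, s4}): φ is false.
For instance, at s0:
  At s0: [](r & (<>r | r)) requires r & (<>r | r) at every successor {s0}.
      At s0: r is true, <>r | r is true, so r & (<>r | r) is true.
  So [](r & (<>r | r)) is true at s0.
Satisfying worlds: {s0, s1, s2, s3}

4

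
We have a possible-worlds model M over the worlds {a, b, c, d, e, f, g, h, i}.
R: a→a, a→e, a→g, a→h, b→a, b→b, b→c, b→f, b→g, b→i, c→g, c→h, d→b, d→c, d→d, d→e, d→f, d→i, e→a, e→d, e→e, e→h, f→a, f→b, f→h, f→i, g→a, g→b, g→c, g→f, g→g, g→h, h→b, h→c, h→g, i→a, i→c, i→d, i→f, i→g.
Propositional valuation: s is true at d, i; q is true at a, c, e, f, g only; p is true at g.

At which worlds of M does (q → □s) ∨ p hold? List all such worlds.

Let φ = (q → □s) ∨ p. Evaluate φ at each world:
  a (successors {a, e, g, h}): φ is false.
  b (successors {a, b, c, f, g, i}): φ is true.
  c (successors {g, h}): φ is false.
  d (successors {b, c, d, e, f, i}): φ is true.
  e (successors {a, d, e, h}): φ is false.
  f (successors {a, b, h, i}): φ is false.
  g (successors {a, b, c, f, g, h}): φ is true.
  h (successors {b, c, g}): φ is true.
  i (successors {a, c, d, f, g}): φ is true.
For instance, at d:
  At d: q → □s is true, p is false, so (q → □s) ∨ p is true.
    At d: q is false, □s is false, so q → □s is true.
      At d: □s requires s at every successor {b, c, d, e, f, i}.
        s fails at b, so □s is false at d.
Satisfying worlds: {b, d, g, h, i}

b, d, g, h, i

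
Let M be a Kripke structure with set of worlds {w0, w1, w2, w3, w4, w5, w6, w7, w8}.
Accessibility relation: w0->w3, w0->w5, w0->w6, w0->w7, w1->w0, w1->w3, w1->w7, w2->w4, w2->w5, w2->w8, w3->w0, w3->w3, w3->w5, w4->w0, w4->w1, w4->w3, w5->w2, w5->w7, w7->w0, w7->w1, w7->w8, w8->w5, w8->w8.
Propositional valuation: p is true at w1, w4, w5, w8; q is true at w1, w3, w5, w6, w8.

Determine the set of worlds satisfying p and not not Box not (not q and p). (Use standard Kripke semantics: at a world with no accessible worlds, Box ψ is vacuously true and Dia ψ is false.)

w1, w4, w5, w8

Let φ = p and not not Box not (not q and p). Evaluate φ at each world:
  w0 (successors {w3, w5, w6, w7}): φ is false.
  w1 (successors {w0, w3, w7}): φ is true.
  w2 (successors {w4, w5, w8}): φ is false.
  w3 (successors {w0, w3, w5}): φ is false.
  w4 (successors {w0, w1, w3}): φ is true.
  w5 (successors {w2, w7}): φ is true.
  w6 (successors ∅): φ is false.
  w7 (successors {w0, w1, w8}): φ is false.
  w8 (successors {w5, w8}): φ is true.
For instance, at w0:
  At w0: p is false, not not Box not (not q and p) is true, so p and not not Box not (not q and p) is false.
    At w0: not Box not (not q and p) is false, so not not Box not (not q and p) is true.
      At w0: Box not (not q and p) is true, so not Box not (not q and p) is false.
Satisfying worlds: {w1, w4, w5, w8}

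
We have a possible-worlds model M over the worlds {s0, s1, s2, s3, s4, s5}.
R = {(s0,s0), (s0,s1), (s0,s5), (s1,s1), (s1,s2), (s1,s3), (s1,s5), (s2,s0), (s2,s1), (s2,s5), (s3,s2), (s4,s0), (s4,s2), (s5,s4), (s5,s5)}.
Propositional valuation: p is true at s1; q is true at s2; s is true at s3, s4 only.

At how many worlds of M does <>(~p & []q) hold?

Recall that []ψ holds at a world iff ψ holds at every accessible world, and <>ψ holds iff ψ holds at some accessible world.
Let φ = <>(~p & []q). Evaluate φ at each world:
  s0 (successors {s0, s1, s5}): φ is false.
  s1 (successors {s1, s2, s3, s5}): φ is true.
  s2 (successors {s0, s1, s5}): φ is false.
  s3 (successors {s2}): φ is false.
  s4 (successors {s0, s2}): φ is false.
  s5 (successors {s4, s5}): φ is false.
For instance, at s1:
  At s1: <>(~p & []q) requires ~p & []q at some successor in {s1, s2, s3, s5}.
    ~p & []q holds at s3, so <>(~p & []q) is true at s1.
      At s3: ~p is true, []q is true, so ~p & []q is true.
Satisfying worlds: {s1}

1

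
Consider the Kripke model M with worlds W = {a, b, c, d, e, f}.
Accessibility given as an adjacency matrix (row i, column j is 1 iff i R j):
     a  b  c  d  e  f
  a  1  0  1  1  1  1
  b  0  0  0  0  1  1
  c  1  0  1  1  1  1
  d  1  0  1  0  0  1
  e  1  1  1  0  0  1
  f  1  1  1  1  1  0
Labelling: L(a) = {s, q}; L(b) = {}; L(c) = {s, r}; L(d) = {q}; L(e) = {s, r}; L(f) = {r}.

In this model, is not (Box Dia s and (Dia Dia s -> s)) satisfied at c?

No

At c: Box Dia s and (Dia Dia s -> s) is true, so not (Box Dia s and (Dia Dia s -> s)) is false.
  At c: Box Dia s is true, Dia Dia s -> s is true, so Box Dia s and (Dia Dia s -> s) is true.
    At c: Box Dia s requires Dia s at every successor {a, c, d, e, f}.
      At a: Dia s is true.
      At c: Dia s is true.
      At d: Dia s is true.
      At e: Dia s is true.
      At f: Dia s is true.
    So Box Dia s is true at c.
    At c: Dia Dia s is true, s is true, so Dia Dia s -> s is true.
      At c: Dia Dia s requires Dia s at some successor in {a, c, d, e, f}.
        Dia s holds at a, so Dia Dia s is true at c.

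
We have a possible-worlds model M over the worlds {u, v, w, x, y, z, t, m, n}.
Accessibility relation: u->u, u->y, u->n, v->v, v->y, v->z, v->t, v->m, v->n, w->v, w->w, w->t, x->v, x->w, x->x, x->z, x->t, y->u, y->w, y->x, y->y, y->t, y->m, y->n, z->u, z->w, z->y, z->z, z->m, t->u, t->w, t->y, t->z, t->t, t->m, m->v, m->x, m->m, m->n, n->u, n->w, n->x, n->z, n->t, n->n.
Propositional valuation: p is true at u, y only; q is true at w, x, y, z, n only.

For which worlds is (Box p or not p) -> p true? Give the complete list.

u, y

Let φ = (Box p or not p) -> p. Evaluate φ at each world:
  u (successors {u, y, n}): φ is true.
  v (successors {v, y, z, t, m, n}): φ is false.
  w (successors {v, w, t}): φ is false.
  x (successors {v, w, x, z, t}): φ is false.
  y (successors {u, w, x, y, t, m, n}): φ is true.
  z (successors {u, w, y, z, m}): φ is false.
  t (successors {u, w, y, z, t, m}): φ is false.
  m (successors {v, x, m, n}): φ is false.
  n (successors {u, w, x, z, t, n}): φ is false.
For instance, at w:
  At w: Box p or not p is true, p is false, so (Box p or not p) -> p is false.
    At w: Box p is false, not p is true, so Box p or not p is true.
      At w: Box p requires p at every successor {v, w, t}.
        p fails at v, so Box p is false at w.
Satisfying worlds: {u, y}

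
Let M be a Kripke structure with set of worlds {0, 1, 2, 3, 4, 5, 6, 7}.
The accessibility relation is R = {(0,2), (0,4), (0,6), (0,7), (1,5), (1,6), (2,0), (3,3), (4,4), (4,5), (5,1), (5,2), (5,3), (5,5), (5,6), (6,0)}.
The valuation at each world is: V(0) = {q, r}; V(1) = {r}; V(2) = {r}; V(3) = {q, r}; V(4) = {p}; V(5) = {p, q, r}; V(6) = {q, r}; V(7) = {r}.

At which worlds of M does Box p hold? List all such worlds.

Let φ = Box p. Evaluate φ at each world:
  0 (successors {2, 4, 6, 7}): φ is false.
  1 (successors {5, 6}): φ is false.
  2 (successors {0}): φ is false.
  3 (successors {3}): φ is false.
  4 (successors {4, 5}): φ is true.
  5 (successors {1, 2, 3, 5, 6}): φ is false.
  6 (successors {0}): φ is false.
  7 (successors ∅): φ is true.
For instance, at 3:
  At 3: Box p requires p at every successor {3}.
    p fails at 3, so Box p is false at 3.
Satisfying worlds: {4, 7}

4, 7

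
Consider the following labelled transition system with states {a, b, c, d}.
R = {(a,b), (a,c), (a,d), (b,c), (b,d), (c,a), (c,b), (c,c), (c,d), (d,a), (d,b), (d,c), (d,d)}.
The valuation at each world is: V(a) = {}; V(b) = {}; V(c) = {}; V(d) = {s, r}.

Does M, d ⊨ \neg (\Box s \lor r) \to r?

At d: \neg (\Box s \lor r) is false, r is true, so \neg (\Box s \lor r) \to r is true.
  At d: \Box s \lor r is true, so \neg (\Box s \lor r) is false.
    At d: \Box s is false, r is true, so \Box s \lor r is true.
      At d: \Box s requires s at every successor {a, b, c, d}.
        s fails at a, so \Box s is false at d.

Yes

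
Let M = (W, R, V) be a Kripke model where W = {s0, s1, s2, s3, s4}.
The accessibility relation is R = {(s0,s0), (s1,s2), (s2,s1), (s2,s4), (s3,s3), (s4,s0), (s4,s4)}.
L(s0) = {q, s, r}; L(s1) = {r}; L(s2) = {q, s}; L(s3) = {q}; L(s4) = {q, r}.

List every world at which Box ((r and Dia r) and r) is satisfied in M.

s0, s4

Recall that Box ψ holds at a world iff ψ holds at every accessible world, and Dia ψ holds iff ψ holds at some accessible world.
Let φ = Box ((r and Dia r) and r). Evaluate φ at each world:
  s0 (successors {s0}): φ is true.
  s1 (successors {s2}): φ is false.
  s2 (successors {s1, s4}): φ is false.
  s3 (successors {s3}): φ is false.
  s4 (successors {s0, s4}): φ is true.
For instance, at s2:
  At s2: Box ((r and Dia r) and r) requires (r and Dia r) and r at every successor {s1, s4}.
    (r and Dia r) and r fails at s1, so Box ((r and Dia r) and r) is false at s2.
      At s1: r and Dia r is false, r is true, so (r and Dia r) and r is false.
Satisfying worlds: {s0, s4}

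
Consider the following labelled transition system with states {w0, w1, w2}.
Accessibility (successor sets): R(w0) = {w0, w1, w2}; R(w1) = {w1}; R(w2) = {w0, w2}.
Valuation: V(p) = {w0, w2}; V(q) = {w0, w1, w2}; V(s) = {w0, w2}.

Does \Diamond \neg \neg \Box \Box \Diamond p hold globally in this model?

Recall that \Box ψ holds at a world iff ψ holds at every accessible world, and \Diamond ψ holds iff ψ holds at some accessible world.
Let φ = \Diamond \neg \neg \Box \Box \Diamond p. Evaluate φ at each world:
  w0 (successors {w0, w1, w2}): φ is false.
  w1 (successors {w1}): φ is false.
  w2 (successors {w0, w2}): φ is false.
Detail at w0 (counterexample):
  At w0: \Diamond \neg \neg \Box \Box \Diamond p requires \neg \neg \Box \Box \Diamond p at some successor in {w0, w1, w2}.
    At w0: \neg \neg \Box \Box \Diamond p is false.
    At w1: \neg \neg \Box \Box \Diamond p is false.
    At w2: \neg \neg \Box \Box \Diamond p is false.
  So \Diamond \neg \neg \Box \Box \Diamond p is false at w0.

No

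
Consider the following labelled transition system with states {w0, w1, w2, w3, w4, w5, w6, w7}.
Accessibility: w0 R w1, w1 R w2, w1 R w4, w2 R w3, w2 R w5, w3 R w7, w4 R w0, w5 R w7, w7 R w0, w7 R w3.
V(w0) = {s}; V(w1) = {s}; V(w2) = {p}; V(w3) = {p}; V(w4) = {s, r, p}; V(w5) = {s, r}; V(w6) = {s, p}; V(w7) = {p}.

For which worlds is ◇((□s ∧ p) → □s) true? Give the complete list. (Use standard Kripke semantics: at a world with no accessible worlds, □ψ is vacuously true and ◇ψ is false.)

Let φ = ◇((□s ∧ p) → □s). Evaluate φ at each world:
  w0 (successors {w1}): φ is true.
  w1 (successors {w2, w4}): φ is true.
  w2 (successors {w3, w5}): φ is true.
  w3 (successors {w7}): φ is true.
  w4 (successors {w0}): φ is true.
  w5 (successors {w7}): φ is true.
  w6 (successors ∅): φ is false.
  w7 (successors {w0, w3}): φ is true.
For instance, at w4:
  At w4: ◇((□s ∧ p) → □s) requires (□s ∧ p) → □s at some successor in {w0}.
    (□s ∧ p) → □s holds at w0, so ◇((□s ∧ p) → □s) is true at w4.
      At w0: □s ∧ p is false, □s is true, so (□s ∧ p) → □s is true.
Satisfying worlds: {w0, w1, w2, w3, w4, w5, w7}

w0, w1, w2, w3, w4, w5, w7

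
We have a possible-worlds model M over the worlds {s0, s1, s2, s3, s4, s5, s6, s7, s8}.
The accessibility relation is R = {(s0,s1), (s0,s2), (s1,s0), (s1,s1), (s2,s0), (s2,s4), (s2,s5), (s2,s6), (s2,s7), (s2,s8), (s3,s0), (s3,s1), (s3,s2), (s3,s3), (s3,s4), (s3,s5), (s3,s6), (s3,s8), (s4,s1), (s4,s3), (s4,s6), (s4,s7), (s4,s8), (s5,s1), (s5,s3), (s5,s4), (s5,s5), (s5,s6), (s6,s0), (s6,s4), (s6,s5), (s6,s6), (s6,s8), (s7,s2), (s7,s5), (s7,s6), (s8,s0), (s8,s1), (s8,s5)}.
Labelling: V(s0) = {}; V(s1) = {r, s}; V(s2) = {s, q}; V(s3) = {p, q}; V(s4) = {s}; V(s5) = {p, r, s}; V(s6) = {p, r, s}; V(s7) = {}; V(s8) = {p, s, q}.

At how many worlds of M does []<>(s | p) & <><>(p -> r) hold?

Let φ = []<>(s | p) & <><>(p -> r). Evaluate φ at each world:
  s0 (successors {s1, s2}): φ is true.
  s1 (successors {s0, s1}): φ is true.
  s2 (successors {s0, s4, s5, s6, s7, s8}): φ is true.
  s3 (successors {s0, s1, s2, s3, s4, s5, s6, s8}): φ is true.
  s4 (successors {s1, s3, s6, s7, s8}): φ is true.
  s5 (successors {s1, s3, s4, s5, s6}): φ is true.
  s6 (successors {s0, s4, s5, s6, s8}): φ is true.
  s7 (successors {s2, s5, s6}): φ is true.
  s8 (successors {s0, s1, s5}): φ is true.
For instance, at s2:
  At s2: []<>(s | p) is true, <><>(p -> r) is true, so []<>(s | p) & <><>(p -> r) is true.
    At s2: []<>(s | p) requires <>(s | p) at every successor {s0, s4, s5, s6, s7, s8}.
      At s0: <>(s | p) is true.
      At s4: <>(s | p) is true.
      At s5: <>(s | p) is true.
      At s6: <>(s | p) is true.
      At s7: <>(s | p) is true.
      At s8: <>(s | p) is true.
    So []<>(s | p) is true at s2.
    At s2: <><>(p -> r) requires <>(p -> r) at some successor in {s0, s4, s5, s6, s7, s8}.
      <>(p -> r) holds at s0, so <><>(p -> r) is true at s2.
Satisfying worlds: {s0, s1, s2, s3, s4, s5, s6, s7, s8}

9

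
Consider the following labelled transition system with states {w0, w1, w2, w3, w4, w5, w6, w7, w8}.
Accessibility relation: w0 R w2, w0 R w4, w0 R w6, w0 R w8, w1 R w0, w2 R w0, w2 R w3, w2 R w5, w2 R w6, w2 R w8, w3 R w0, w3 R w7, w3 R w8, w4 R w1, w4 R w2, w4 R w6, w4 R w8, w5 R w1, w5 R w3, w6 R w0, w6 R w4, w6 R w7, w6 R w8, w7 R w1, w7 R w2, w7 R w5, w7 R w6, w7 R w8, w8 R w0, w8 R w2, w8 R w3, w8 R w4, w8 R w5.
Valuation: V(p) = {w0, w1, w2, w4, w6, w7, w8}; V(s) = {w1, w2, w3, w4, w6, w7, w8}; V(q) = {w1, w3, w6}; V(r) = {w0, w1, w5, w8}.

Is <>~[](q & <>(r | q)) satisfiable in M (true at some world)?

Yes

Recall that []ψ holds at a world iff ψ holds at every accessible world, and <>ψ holds iff ψ holds at some accessible world.
Let φ = <>~[](q & <>(r | q)). Evaluate φ at each world:
  w0 (successors {w2, w4, w6, w8}): φ is true.
  w1 (successors {w0}): φ is true.
  w2 (successors {w0, w3, w5, w6, w8}): φ is true.
  w3 (successors {w0, w7, w8}): φ is true.
  w4 (successors {w1, w2, w6, w8}): φ is true.
  w5 (successors {w1, w3}): φ is true.
  w6 (successors {w0, w4, w7, w8}): φ is true.
  w7 (successors {w1, w2, w5, w6, w8}): φ is true.
  w8 (successors {w0, w2, w3, w4, w5}): φ is true.
Detail at w0 (witness):
  At w0: <>~[](q & <>(r | q)) requires ~[](q & <>(r | q)) at some successor in {w2, w4, w6, w8}.
    ~[](q & <>(r | q)) holds at w2, so <>~[](q & <>(r | q)) is true at w0.
      At w2: [](q & <>(r | q)) is false, so ~[](q & <>(r | q)) is true.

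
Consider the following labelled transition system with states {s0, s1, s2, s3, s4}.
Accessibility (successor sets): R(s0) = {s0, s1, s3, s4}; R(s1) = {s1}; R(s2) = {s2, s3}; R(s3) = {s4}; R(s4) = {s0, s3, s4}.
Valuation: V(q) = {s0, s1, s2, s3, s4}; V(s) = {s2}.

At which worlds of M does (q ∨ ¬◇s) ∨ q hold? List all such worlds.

Recall that ◇ψ holds at a world iff ψ holds at some accessible world.
Let φ = (q ∨ ¬◇s) ∨ q. Evaluate φ at each world:
  s0 (successors {s0, s1, s3, s4}): φ is true.
  s1 (successors {s1}): φ is true.
  s2 (successors {s2, s3}): φ is true.
  s3 (successors {s4}): φ is true.
  s4 (successors {s0, s3, s4}): φ is true.
For instance, at s1:
  At s1: q ∨ ¬◇s is true, q is true, so (q ∨ ¬◇s) ∨ q is true.
    At s1: q is true, ¬◇s is true, so q ∨ ¬◇s is true.
      At s1: ◇s is false, so ¬◇s is true.
Satisfying worlds: {s0, s1, s2, s3, s4}

s0, s1, s2, s3, s4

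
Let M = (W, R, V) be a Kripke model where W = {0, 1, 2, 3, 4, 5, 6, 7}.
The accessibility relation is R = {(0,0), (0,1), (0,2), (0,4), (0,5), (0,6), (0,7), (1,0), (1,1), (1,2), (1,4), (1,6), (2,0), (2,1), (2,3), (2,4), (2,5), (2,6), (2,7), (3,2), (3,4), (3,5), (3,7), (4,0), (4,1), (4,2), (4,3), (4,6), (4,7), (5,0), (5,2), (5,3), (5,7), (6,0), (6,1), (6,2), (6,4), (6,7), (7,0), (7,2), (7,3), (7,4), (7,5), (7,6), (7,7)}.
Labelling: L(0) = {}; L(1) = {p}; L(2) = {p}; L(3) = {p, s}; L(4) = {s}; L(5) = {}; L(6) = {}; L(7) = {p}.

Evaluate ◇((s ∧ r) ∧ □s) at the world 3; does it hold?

Recall that □ψ holds at a world iff ψ holds at every accessible world, and ◇ψ holds iff ψ holds at some accessible world.
At 3: ◇((s ∧ r) ∧ □s) requires (s ∧ r) ∧ □s at some successor in {2, 4, 5, 7}.
  At 2: (s ∧ r) ∧ □s is false.
  At 4: (s ∧ r) ∧ □s is false.
  At 5: (s ∧ r) ∧ □s is false.
  At 7: (s ∧ r) ∧ □s is false.
So ◇((s ∧ r) ∧ □s) is false at 3.

No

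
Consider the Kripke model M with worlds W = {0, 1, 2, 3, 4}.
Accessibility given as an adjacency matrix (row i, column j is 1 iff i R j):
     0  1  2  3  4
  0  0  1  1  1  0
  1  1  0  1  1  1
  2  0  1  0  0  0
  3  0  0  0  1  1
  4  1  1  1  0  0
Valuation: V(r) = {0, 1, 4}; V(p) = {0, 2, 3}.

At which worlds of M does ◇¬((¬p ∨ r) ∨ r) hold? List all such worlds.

Let φ = ◇¬((¬p ∨ r) ∨ r). Evaluate φ at each world:
  0 (successors {1, 2, 3}): φ is true.
  1 (successors {0, 2, 3, 4}): φ is true.
  2 (successors {1}): φ is false.
  3 (successors {3, 4}): φ is true.
  4 (successors {0, 1, 2}): φ is true.
For instance, at 2:
  At 2: ◇¬((¬p ∨ r) ∨ r) requires ¬((¬p ∨ r) ∨ r) at some successor in {1}.
    At 1: ¬((¬p ∨ r) ∨ r) is false.
  So ◇¬((¬p ∨ r) ∨ r) is false at 2.
Satisfying worlds: {0, 1, 3, 4}

0, 1, 3, 4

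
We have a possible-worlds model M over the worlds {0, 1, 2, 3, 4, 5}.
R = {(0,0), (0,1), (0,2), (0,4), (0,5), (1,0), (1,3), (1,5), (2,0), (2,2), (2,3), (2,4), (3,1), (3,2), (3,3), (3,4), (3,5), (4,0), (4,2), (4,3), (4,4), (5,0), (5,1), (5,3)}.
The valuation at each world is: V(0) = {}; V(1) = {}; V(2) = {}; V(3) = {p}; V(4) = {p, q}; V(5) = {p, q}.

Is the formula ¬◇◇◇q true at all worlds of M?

Let φ = ¬◇◇◇q. Evaluate φ at each world:
  0 (successors {0, 1, 2, 4, 5}): φ is false.
  1 (successors {0, 3, 5}): φ is false.
  2 (successors {0, 2, 3, 4}): φ is false.
  3 (successors {1, 2, 3, 4, 5}): φ is false.
  4 (successors {0, 2, 3, 4}): φ is false.
  5 (successors {0, 1, 3}): φ is false.
Detail at 0 (counterexample):
  At 0: ◇◇◇q is true, so ¬◇◇◇q is false.
    At 0: ◇◇◇q requires ◇◇q at some successor in {0, 1, 2, 4, 5}.
      ◇◇q holds at 0, so ◇◇◇q is true at 0.

No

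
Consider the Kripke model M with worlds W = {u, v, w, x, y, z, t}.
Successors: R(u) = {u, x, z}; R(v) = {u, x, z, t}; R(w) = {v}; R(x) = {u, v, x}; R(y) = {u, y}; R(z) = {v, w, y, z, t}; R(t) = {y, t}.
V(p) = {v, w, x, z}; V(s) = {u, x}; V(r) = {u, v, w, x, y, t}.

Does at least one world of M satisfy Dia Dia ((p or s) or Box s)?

Yes

Recall that Box ψ holds at a world iff ψ holds at every accessible world, and Dia ψ holds iff ψ holds at some accessible world.
Let φ = Dia Dia ((p or s) or Box s). Evaluate φ at each world:
  u (successors {u, x, z}): φ is true.
  v (successors {u, x, z, t}): φ is true.
  w (successors {v}): φ is true.
  x (successors {u, v, x}): φ is true.
  y (successors {u, y}): φ is true.
  z (successors {v, w, y, z, t}): φ is true.
  t (successors {y, t}): φ is true.
Detail at u (witness):
  At u: Dia Dia ((p or s) or Box s) requires Dia ((p or s) or Box s) at some successor in {u, x, z}.
    Dia ((p or s) or Box s) holds at u, so Dia Dia ((p or s) or Box s) is true at u.
      At u: Dia ((p or s) or Box s) requires (p or s) or Box s at some successor in {u, x, z}.
        (p or s) or Box s holds at u, so Dia ((p or s) or Box s) is true at u.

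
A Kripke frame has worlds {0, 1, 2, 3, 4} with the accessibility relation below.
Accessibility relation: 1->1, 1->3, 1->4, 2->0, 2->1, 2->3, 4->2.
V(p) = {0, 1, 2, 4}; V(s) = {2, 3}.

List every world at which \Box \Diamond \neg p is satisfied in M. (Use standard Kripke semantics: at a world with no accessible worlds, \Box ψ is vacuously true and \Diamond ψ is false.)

Let φ = \Box \Diamond \neg p. Evaluate φ at each world:
  0 (successors ∅): φ is true.
  1 (successors {1, 3, 4}): φ is false.
  2 (successors {0, 1, 3}): φ is false.
  3 (successors ∅): φ is true.
  4 (successors {2}): φ is true.
For instance, at 2:
  At 2: \Box \Diamond \neg p requires \Diamond \neg p at every successor {0, 1, 3}.
    \Diamond \neg p fails at 0, so \Box \Diamond \neg p is false at 2.
      At 0: no accessible worlds, so \Diamond \neg p is false.
Satisfying worlds: {0, 3, 4}

0, 3, 4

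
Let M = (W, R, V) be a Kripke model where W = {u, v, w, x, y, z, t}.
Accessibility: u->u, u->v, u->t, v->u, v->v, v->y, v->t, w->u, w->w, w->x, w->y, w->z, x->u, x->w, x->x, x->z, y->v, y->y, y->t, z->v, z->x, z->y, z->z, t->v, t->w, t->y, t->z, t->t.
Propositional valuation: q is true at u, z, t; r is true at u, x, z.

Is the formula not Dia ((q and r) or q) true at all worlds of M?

Let φ = not Dia ((q and r) or q). Evaluate φ at each world:
  u (successors {u, v, t}): φ is false.
  v (successors {u, v, y, t}): φ is false.
  w (successors {u, w, x, y, z}): φ is false.
  x (successors {u, w, x, z}): φ is false.
  y (successors {v, y, t}): φ is false.
  z (successors {v, x, y, z}): φ is false.
  t (successors {v, w, y, z, t}): φ is false.
Detail at u (counterexample):
  At u: Dia ((q and r) or q) is true, so not Dia ((q and r) or q) is false.
    At u: Dia ((q and r) or q) requires (q and r) or q at some successor in {u, v, t}.
      (q and r) or q holds at u, so Dia ((q and r) or q) is true at u.

No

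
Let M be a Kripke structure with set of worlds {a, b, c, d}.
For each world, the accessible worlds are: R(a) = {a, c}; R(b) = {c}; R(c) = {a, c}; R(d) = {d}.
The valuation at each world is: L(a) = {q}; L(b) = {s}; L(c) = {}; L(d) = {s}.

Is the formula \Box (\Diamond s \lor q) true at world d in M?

Yes

Recall that \Box ψ holds at a world iff ψ holds at every accessible world, and \Diamond ψ holds iff ψ holds at some accessible world.
At d: \Box (\Diamond s \lor q) requires \Diamond s \lor q at every successor {d}.
    At d: \Diamond s is true, q is false, so \Diamond s \lor q is true.
      At d: \Diamond s requires s at some successor in {d}.
        s holds at d, so \Diamond s is true at d.
So \Box (\Diamond s \lor q) is true at d.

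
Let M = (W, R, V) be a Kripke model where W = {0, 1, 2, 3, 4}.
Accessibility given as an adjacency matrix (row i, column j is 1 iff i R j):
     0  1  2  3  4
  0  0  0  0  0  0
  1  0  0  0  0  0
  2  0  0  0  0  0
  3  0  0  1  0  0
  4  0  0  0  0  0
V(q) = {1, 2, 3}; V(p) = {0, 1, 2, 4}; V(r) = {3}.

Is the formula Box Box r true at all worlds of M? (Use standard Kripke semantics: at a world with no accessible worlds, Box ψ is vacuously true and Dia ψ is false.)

Recall that Box ψ holds at a world iff ψ holds at every accessible world, and Dia ψ holds iff ψ holds at some accessible world.
Let φ = Box Box r. Evaluate φ at each world:
  0 (successors ∅): φ is true.
  1 (successors ∅): φ is true.
  2 (successors ∅): φ is true.
  3 (successors {2}): φ is true.
  4 (successors ∅): φ is true.
For instance, at 3:
  At 3: Box Box r requires Box r at every successor {2}.
      At 2: no accessible worlds, so Box r holds vacuously.
  So Box Box r is true at 3.

Yes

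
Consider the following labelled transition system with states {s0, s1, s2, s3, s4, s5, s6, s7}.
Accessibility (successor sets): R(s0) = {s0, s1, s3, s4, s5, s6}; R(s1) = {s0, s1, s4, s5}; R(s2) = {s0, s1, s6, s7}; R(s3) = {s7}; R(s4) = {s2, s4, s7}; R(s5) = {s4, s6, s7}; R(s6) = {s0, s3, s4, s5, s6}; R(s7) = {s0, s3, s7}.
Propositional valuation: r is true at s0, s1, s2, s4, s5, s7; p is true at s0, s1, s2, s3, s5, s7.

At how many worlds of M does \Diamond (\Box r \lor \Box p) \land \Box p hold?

2

Recall that \Box ψ holds at a world iff ψ holds at every accessible world, and \Diamond ψ holds iff ψ holds at some accessible world.
Let φ = \Diamond (\Box r \lor \Box p) \land \Box p. Evaluate φ at each world:
  s0 (successors {s0, s1, s3, s4, s5, s6}): φ is false.
  s1 (successors {s0, s1, s4, s5}): φ is false.
  s2 (successors {s0, s1, s6, s7}): φ is false.
  s3 (successors {s7}): φ is true.
  s4 (successors {s2, s4, s7}): φ is false.
  s5 (successors {s4, s6, s7}): φ is false.
  s6 (successors {s0, s3, s4, s5, s6}): φ is false.
  s7 (successors {s0, s3, s7}): φ is true.
For instance, at s6:
  At s6: \Diamond (\Box r \lor \Box p) is true, \Box p is false, so \Diamond (\Box r \lor \Box p) \land \Box p is false.
    At s6: \Diamond (\Box r \lor \Box p) requires \Box r \lor \Box p at some successor in {s0, s3, s4, s5, s6}.
      \Box r \lor \Box p holds at s3, so \Diamond (\Box r \lor \Box p) is true at s6.
    At s6: \Box p requires p at every successor {s0, s3, s4, s5, s6}.
      p fails at s4, so \Box p is false at s6.
Satisfying worlds: {s3, s7}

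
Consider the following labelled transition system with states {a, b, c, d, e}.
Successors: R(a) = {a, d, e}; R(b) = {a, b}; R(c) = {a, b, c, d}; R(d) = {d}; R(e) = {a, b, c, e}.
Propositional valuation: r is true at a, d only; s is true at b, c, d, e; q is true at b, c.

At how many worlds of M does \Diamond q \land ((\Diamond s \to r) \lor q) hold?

Let φ = \Diamond q \land ((\Diamond s \to r) \lor q). Evaluate φ at each world:
  a (successors {a, d, e}): φ is false.
  b (successors {a, b}): φ is true.
  c (successors {a, b, c, d}): φ is true.
  d (successors {d}): φ is false.
  e (successors {a, b, c, e}): φ is false.
For instance, at c:
  At c: \Diamond q is true, (\Diamond s \to r) \lor q is true, so \Diamond q \land ((\Diamond s \to r) \lor q) is true.
    At c: \Diamond q requires q at some successor in {a, b, c, d}.
      q holds at b, so \Diamond q is true at c.
    At c: \Diamond s \to r is false, q is true, so (\Diamond s \to r) \lor q is true.
      At c: \Diamond s is true, r is false, so \Diamond s \to r is false.
Satisfying worlds: {b, c}

2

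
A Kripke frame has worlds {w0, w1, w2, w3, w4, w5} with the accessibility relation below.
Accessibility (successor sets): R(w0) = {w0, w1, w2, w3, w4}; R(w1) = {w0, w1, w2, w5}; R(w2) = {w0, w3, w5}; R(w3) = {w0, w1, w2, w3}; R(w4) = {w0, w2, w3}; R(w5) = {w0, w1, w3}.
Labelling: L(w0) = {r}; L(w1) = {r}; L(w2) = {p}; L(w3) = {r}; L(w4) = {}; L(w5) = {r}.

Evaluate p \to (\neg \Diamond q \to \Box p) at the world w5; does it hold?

Yes

At w5: p is false, \neg \Diamond q \to \Box p is false, so p \to (\neg \Diamond q \to \Box p) is true.
  At w5: \neg \Diamond q is true, \Box p is false, so \neg \Diamond q \to \Box p is false.
    At w5: \Diamond q is false, so \neg \Diamond q is true.
      At w5: \Diamond q requires q at some successor in {w0, w1, w3}.
        At w0: q is false.
        At w1: q is false.
        At w3: q is false.
      So \Diamond q is false at w5.
    At w5: \Box p requires p at every successor {w0, w1, w3}.
      p fails at w0, so \Box p is false at w5.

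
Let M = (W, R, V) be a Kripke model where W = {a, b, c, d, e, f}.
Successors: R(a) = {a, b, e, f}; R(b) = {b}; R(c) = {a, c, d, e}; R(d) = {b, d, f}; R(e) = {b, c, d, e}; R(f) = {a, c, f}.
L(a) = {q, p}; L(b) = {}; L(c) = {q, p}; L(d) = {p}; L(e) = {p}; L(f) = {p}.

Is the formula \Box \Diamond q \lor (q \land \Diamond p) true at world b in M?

At b: \Box \Diamond q is false, q \land \Diamond p is false, so \Box \Diamond q \lor (q \land \Diamond p) is false.
  At b: \Box \Diamond q requires \Diamond q at every successor {b}.
    \Diamond q fails at b, so \Box \Diamond q is false at b.
      At b: \Diamond q requires q at some successor in {b}.
        At b: q is false.
      So \Diamond q is false at b.
  At b: q is false, \Diamond p is false, so q \land \Diamond p is false.
    At b: \Diamond p requires p at some successor in {b}.
      At b: p is false.
    So \Diamond p is false at b.

No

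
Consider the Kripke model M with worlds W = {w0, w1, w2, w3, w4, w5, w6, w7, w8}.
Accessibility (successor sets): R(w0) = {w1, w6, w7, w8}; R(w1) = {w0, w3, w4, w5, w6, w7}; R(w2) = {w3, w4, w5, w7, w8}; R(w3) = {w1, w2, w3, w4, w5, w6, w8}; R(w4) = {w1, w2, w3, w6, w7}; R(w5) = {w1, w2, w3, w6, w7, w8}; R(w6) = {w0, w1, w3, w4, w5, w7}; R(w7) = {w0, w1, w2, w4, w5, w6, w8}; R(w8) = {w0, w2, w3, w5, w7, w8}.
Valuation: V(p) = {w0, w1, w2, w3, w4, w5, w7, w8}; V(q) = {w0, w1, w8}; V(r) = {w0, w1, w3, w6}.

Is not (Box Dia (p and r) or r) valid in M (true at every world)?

Let φ = not (Box Dia (p and r) or r). Evaluate φ at each world:
  w0 (successors {w1, w6, w7, w8}): φ is false.
  w1 (successors {w0, w3, w4, w5, w6, w7}): φ is false.
  w2 (successors {w3, w4, w5, w7, w8}): φ is false.
  w3 (successors {w1, w2, w3, w4, w5, w6, w8}): φ is false.
  w4 (successors {w1, w2, w3, w6, w7}): φ is false.
  w5 (successors {w1, w2, w3, w6, w7, w8}): φ is false.
  w6 (successors {w0, w1, w3, w4, w5, w7}): φ is false.
  w7 (successors {w0, w1, w2, w4, w5, w6, w8}): φ is false.
  w8 (successors {w0, w2, w3, w5, w7, w8}): φ is false.
Detail at w0 (counterexample):
  At w0: Box Dia (p and r) or r is true, so not (Box Dia (p and r) or r) is false.
    At w0: Box Dia (p and r) is true, r is true, so Box Dia (p and r) or r is true.
      At w0: Box Dia (p and r) requires Dia (p and r) at every successor {w1, w6, w7, w8}.
        At w1: Dia (p and r) is true.
        At w6: Dia (p and r) is true.
        At w7: Dia (p and r) is true.
        At w8: Dia (p and r) is true.
      So Box Dia (p and r) is true at w0.

No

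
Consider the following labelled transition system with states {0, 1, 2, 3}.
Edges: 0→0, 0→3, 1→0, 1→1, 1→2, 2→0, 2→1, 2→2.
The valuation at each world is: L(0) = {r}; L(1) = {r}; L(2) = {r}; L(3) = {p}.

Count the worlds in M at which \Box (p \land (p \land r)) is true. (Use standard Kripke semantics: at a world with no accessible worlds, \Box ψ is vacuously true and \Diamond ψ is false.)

Recall that \Box ψ holds at a world iff ψ holds at every accessible world, and \Diamond ψ holds iff ψ holds at some accessible world.
Let φ = \Box (p \land (p \land r)). Evaluate φ at each world:
  0 (successors {0, 3}): φ is false.
  1 (successors {0, 1, 2}): φ is false.
  2 (successors {0, 1, 2}): φ is false.
  3 (successors ∅): φ is true.
For instance, at 0:
  At 0: \Box (p \land (p \land r)) requires p \land (p \land r) at every successor {0, 3}.
    p \land (p \land r) fails at 0, so \Box (p \land (p \land r)) is false at 0.
Satisfying worlds: {3}

1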